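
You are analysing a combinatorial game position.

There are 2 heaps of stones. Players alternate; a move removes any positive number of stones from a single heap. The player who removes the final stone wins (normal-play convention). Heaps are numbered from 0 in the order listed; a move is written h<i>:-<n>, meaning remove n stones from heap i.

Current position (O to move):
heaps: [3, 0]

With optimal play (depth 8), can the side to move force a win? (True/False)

ply 1, O at (3,0) | h0:-1=-1→(2,0); h0:-2=-1→(1,0); h0:-3=+1→(0,0)*
ply 2: (0,0) is terminal -1 (X); from (3,0) depth 8

O winning at [(3,0)]: True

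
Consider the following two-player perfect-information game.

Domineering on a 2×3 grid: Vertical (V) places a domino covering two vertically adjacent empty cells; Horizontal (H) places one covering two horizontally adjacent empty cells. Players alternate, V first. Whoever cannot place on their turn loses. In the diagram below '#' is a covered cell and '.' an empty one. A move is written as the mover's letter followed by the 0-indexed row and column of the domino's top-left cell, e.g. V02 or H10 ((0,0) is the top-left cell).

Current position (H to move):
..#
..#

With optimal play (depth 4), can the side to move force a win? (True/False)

ply 1, H at ..#/..# | H00=+1→###/..#*; H10=+1→..#/###
ply 2: ###/..# is terminal -1 (V); from ..#/..# depth 4

H winning at [..#/..#]: True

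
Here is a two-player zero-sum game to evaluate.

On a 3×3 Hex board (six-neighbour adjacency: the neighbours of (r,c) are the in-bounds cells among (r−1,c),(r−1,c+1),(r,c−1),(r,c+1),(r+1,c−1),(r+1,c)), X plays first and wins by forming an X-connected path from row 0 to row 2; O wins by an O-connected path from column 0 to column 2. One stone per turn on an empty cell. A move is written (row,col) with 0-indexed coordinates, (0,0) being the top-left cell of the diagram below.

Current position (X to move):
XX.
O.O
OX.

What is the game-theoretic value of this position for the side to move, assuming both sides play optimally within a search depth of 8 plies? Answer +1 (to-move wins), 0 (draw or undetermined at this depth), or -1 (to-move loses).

value(XX./O.O/OX., X) = +1

p1 X@[XX./O.O/OX.]: (0,2)[XXX/O.O/OX.]-1 (1,1)[XX./OXO/OX.]+1* (2,2)[XX./O.O/OXX]-1
p2 O@[XX./OXO/OX.] terminal -1; root [XX./O.O/OX.] d8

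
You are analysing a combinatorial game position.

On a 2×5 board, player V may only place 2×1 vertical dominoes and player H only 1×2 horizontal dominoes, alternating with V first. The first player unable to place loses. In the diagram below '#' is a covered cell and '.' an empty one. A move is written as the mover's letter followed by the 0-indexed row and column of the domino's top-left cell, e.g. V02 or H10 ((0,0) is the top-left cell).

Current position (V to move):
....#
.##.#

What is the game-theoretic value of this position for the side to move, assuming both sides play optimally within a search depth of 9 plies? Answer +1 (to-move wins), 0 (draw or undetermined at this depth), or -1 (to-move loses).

value(....#/.##.#, V) = -1

ply 1, V at ....#/.##.# | V00=-1→#...#/###.#*; V03=-1→...##/.####
ply 2, H at #...#/###.# | H01=-1→###.#/###.#; H02=+1→#.###/###.#*
ply 3: #.###/###.# is terminal -1 (V); from ....#/.##.# depth 9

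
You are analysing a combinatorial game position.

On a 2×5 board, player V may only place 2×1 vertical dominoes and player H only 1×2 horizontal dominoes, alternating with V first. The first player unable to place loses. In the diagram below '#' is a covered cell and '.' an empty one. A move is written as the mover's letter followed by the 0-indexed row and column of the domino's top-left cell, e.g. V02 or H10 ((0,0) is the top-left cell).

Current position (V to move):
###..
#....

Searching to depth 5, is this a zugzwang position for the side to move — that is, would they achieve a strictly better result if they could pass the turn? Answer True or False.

ply 1, V at ###../#.... | V03=+1→####./#..#.*; V04=-1→###.#/#...#
ply 2, H at ####./#..#. | H11=-1→####./####.*
ply 3, V at ####./####. | V04=+1→#####/#####*
ply 4: #####/##### is terminal -1 (H); from ###../#.... depth 5
if V skipped the turn, H would face:
~ ply 1, H at ###../#.... | H03=+1→#####/#....*; H11=-1→###../###..; H12=-1→###../#.##.; H13=+1→###../#..##
~ ply 2: #####/#.... is terminal -1 (V); from ###../#.... depth 5
compare (V): move=+1 vs pass=-1

zugzwang(###../#...., V) = False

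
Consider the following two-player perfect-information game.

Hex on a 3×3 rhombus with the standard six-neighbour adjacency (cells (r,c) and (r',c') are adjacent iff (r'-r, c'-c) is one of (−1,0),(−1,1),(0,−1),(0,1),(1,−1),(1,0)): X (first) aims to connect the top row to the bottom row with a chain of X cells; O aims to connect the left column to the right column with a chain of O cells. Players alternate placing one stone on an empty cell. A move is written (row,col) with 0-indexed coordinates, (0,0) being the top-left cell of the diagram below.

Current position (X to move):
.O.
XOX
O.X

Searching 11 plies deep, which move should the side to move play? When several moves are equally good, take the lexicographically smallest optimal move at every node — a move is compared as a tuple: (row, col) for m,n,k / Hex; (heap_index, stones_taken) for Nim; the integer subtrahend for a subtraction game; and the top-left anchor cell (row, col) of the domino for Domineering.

X's best at [.O./XOX/O.X]: (0,2)

ply 1, X at .O./XOX/O.X | (0,0)=-1→XO./XOX/O.X; (0,2)=+1→.OX/XOX/O.X*; (2,1)=-1→.O./XOX/OXX
ply 2: .OX/XOX/O.X is terminal -1 (O); from .O./XOX/O.X depth 11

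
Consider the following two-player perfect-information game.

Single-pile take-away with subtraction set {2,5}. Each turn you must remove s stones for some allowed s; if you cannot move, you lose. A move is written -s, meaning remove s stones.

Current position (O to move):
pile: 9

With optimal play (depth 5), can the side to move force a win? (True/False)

O winning at [9]: True

ply 1, O at 9 | -2=+1→7*; -5=+1→4
ply 2, X at 7 | -2=-1→5*; -5=-1→2
ply 3, O at 5 | -2=-1→3; -5=+1→0*
ply 4: 0 is terminal -1 (X); from 9 depth 5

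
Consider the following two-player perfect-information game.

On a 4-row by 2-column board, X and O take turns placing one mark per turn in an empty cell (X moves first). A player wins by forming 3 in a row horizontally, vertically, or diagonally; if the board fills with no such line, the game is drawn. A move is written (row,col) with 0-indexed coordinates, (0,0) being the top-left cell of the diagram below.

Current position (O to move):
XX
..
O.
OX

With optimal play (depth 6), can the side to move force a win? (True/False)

[XX/../O./OX] O move#1: (1,0):+1/XX/O./O./OX*, (1,1):+0/XX/.O/O./OX, (2,1):+0/XX/../OO/OX
[XX/O./O./OX] end (terminal -1, X#2); searched XX/../O./OX to 6

O winning at [XX/../O./OX]: True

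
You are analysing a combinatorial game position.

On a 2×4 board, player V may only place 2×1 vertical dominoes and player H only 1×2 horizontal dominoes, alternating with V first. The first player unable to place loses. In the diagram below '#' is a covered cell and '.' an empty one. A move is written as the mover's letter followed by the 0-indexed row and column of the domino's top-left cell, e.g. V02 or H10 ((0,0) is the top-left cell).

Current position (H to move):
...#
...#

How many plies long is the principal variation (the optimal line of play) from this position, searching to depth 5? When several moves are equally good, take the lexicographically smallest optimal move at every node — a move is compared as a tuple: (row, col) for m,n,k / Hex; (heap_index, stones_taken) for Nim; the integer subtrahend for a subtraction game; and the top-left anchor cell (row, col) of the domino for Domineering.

p1 H@[...#/...#]: H00[##.#/...#]+1* H01[.###/...#]+1 H10[...#/##.#]+1 H11[...#/.###]+1
p2 V@[##.#/...#]: V02[####/..##]-1*
p3 H@[####/..##]: H10[####/####]+1*
p4 V@[####/####] terminal -1; root [...#/...#] d5

PV length from [...#/...#]: 3 plies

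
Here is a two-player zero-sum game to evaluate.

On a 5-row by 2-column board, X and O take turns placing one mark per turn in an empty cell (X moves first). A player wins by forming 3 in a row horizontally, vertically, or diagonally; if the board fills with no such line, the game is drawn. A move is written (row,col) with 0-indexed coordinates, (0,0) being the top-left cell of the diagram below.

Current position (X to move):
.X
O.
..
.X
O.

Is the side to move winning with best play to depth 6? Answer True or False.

X winning at [.X/O./../.X/O.]: True

[.X/O./../.X/O.] X move#1: (0,0):+0/XX/O./../.X/O., (1,1):+0/.X/OX/../.X/O., (2,0):+0/.X/O./X./.X/O., (2,1):+1/.X/O./.X/.X/O.*, (3,0):+0/.X/O./../XX/O., (4,1):+0/.X/O./../.X/OX
[.X/O./.X/.X/O.] O move#2: (0,0):-1/OX/O./.X/.X/O.*, (1,1):-1/.X/OO/.X/.X/O., (2,0):-1/.X/O./OX/.X/O., (3,0):-1/.X/O./.X/OX/O., (4,1):-1/.X/O./.X/.X/OO
[OX/O./.X/.X/O.] X move#3: (1,1):+1/OX/OX/.X/.X/O.*, (2,0):+1/OX/O./XX/.X/O., (3,0):-1/OX/O./.X/XX/O., (4,1):+1/OX/O./.X/.X/OX
[OX/OX/.X/.X/O.] end (terminal -1, O#4); searched .X/O./../.X/O. to 6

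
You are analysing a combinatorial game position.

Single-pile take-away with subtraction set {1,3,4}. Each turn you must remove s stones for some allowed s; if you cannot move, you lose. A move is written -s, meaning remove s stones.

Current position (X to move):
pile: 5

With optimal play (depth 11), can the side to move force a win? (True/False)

X winning at [5]: True

ply 1, X at 5 | -1=-1→4; -3=+1→2*; -4=-1→1
ply 2, O at 2 | -1=-1→1*
ply 3, X at 1 | -1=+1→0*
ply 4: 0 is terminal -1 (O); from 5 depth 11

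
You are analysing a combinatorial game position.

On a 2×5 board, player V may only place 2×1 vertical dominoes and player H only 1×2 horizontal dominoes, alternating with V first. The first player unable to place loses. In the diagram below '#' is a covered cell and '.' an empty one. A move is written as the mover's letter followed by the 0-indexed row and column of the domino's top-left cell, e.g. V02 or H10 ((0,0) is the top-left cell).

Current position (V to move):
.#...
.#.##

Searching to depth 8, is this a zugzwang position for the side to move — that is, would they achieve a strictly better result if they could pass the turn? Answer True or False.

p1 V@[.#.../.#.##]: V00[##.../##.##]-1 V02[.##../.####]+1*
p2 H@[.##../.####]: H03[.####/.####]-1*
p3 V@[.####/.####]: V00[#####/#####]+1*
p4 H@[#####/#####] terminal -1; root [.#.../.#.##] d8
pass branch (H moves first from the same position):
  | p1 H@[.#.../.#.##]: H02[.###./.#.##]-1* H03[.#.##/.#.##]-1
  | p2 V@[.###./.#.##]: V00[####./##.##]+1*
  | p3 H@[####./##.##] terminal -1; root [.#.../.#.##] d8
V moving scores +1; V passing scores +1

zugzwang(.#.../.#.##, V) = False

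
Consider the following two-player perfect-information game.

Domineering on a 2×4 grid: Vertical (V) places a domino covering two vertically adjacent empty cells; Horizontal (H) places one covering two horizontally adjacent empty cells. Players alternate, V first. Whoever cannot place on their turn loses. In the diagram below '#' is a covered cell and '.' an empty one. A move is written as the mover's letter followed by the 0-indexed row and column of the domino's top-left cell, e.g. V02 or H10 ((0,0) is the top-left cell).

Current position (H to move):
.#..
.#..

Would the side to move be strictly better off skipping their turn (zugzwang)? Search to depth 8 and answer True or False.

zugzwang(.#../.#.., H) = False

ply 1, H at .#../.#.. | H02=+1→.###/.#..*; H12=+1→.#../.###
ply 2, V at .###/.#.. | V00=-1→####/##..*
ply 3, H at ####/##.. | H12=+1→####/####*
ply 4: ####/#### is terminal -1 (V); from .#../.#.. depth 8
pass branch (V moves first from the same position):
  | ply 1, V at .#../.#.. | V00=-1→##../##..; V02=+1→.##./.##.*; V03=+1→.#.#/.#.#
  | ply 2: .##./.##. is terminal -1 (H); from .#../.#.. depth 8
H moving scores +1; H passing scores -1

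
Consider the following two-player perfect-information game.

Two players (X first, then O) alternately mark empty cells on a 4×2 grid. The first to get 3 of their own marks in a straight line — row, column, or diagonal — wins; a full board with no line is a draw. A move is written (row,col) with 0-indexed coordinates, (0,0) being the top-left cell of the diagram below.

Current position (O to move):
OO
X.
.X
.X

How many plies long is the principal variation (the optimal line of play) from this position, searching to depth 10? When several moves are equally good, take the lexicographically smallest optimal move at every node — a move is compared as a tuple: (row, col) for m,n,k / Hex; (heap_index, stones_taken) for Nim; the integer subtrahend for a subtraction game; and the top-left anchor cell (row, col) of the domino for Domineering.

PV length from [OO/X./.X/.X]: 3 plies

p1 O@[OO/X./.X/.X]: (1,1)[OO/XO/.X/.X]+0* (2,0)[OO/X./OX/.X]-1 (3,0)[OO/X./.X/OX]-1
p2 X@[OO/XO/.X/.X]: (2,0)[OO/XO/XX/.X]+0* (3,0)[OO/XO/.X/XX]+0
p3 O@[OO/XO/XX/.X]: (3,0)[OO/XO/XX/OX]+0*
p4 X@[OO/XO/XX/OX] terminal +0; root [OO/X./.X/.X] d10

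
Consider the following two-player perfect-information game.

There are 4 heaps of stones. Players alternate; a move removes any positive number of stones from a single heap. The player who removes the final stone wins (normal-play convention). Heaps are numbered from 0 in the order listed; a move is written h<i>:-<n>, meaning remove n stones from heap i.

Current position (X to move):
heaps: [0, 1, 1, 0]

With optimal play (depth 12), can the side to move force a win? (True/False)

X winning at [(0,1,1,0)]: False

p1 X@[(0,1,1,0)]: h1:-1[(0,0,1,0)]-1* h2:-1[(0,1,0,0)]-1
p2 O@[(0,0,1,0)]: h2:-1[(0,0,0,0)]+1*
p3 X@[(0,0,0,0)] terminal -1; root [(0,1,1,0)] d12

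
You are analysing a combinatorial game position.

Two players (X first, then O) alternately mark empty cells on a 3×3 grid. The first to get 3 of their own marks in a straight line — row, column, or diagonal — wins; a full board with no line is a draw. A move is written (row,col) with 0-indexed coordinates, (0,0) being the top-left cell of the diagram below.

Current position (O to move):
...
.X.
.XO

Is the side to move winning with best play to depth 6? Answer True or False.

ply 1, O at .../.X./.XO | (0,0)=-1→O../.X./.XO; (0,1)=+0→.O./.X./.XO*; (0,2)=-1→..O/.X./.XO; (1,0)=-1→.../OX./.XO; (1,2)=-1→.../.XO/.XO; (2,0)=-1→.../.X./OXO
ply 2, X at .O./.X./.XO | (0,0)=+0→XO./.X./.XO*; (0,2)=+0→.OX/.X./.XO; (1,0)=+0→.O./XX./.XO; (1,2)=+0→.O./.XX/.XO; (2,0)=-1→.O./.X./XXO
ply 3, O at XO./.X./.XO | (0,2)=+0→XOO/.X./.XO*; (1,0)=+0→XO./OX./.XO; (1,2)=+0→XO./.XO/.XO; (2,0)=+0→XO./.X./OXO
ply 4, X at XOO/.X./.XO | (1,0)=-1→XOO/XX./.XO; (1,2)=+0→XOO/.XX/.XO*; (2,0)=-1→XOO/.X./XXO
ply 5, O at XOO/.XX/.XO | (1,0)=+0→XOO/OXX/.XO*; (2,0)=-1→XOO/.XX/OXO
ply 6, X at XOO/OXX/.XO | (2,0)=+0→XOO/OXX/XXO*
ply 7: XOO/OXX/XXO is terminal +0 (O); from .../.X./.XO depth 6

O winning at [.../.X./.XO]: False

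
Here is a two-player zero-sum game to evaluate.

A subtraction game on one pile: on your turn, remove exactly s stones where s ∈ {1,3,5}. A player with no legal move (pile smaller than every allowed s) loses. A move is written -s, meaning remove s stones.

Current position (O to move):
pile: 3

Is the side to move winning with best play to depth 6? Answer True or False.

O winning at [3]: True

[3] O move#1: -1:+1/2*, -3:+1/0
[2] X move#2: -1:-1/1*
[1] O move#3: -1:+1/0*
[0] end (terminal -1, X#4); searched 3 to 6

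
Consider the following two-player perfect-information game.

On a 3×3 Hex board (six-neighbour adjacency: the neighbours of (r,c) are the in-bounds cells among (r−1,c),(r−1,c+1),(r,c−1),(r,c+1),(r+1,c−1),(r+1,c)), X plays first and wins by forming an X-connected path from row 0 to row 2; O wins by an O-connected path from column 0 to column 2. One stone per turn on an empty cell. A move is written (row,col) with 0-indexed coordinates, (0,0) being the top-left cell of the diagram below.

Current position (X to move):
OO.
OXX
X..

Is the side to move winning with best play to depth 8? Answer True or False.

p1 X@[OO./OXX/X..]: (0,2)[OOX/OXX/X..]+1* (2,1)[OO./OXX/XX.]-1 (2,2)[OO./OXX/X.X]-1
p2 O@[OOX/OXX/X..] terminal -1; root [OO./OXX/X..] d8

X winning at [OO./OXX/X..]: True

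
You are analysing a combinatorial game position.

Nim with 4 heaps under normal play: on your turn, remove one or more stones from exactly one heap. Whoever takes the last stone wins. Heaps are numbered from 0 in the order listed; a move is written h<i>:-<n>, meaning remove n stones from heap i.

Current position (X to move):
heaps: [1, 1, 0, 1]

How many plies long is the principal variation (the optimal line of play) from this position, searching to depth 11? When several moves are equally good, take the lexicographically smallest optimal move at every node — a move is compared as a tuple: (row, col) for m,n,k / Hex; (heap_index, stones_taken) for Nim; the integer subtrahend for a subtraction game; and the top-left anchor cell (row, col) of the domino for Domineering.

p1 X@[(1,1,0,1)]: h0:-1[(0,1,0,1)]+1* h1:-1[(1,0,0,1)]+1 h3:-1[(1,1,0,0)]+1
p2 O@[(0,1,0,1)]: h1:-1[(0,0,0,1)]-1* h3:-1[(0,1,0,0)]-1
p3 X@[(0,0,0,1)]: h3:-1[(0,0,0,0)]+1*
p4 O@[(0,0,0,0)] terminal -1; root [(1,1,0,1)] d11

PV length from [(1,1,0,1)]: 3 plies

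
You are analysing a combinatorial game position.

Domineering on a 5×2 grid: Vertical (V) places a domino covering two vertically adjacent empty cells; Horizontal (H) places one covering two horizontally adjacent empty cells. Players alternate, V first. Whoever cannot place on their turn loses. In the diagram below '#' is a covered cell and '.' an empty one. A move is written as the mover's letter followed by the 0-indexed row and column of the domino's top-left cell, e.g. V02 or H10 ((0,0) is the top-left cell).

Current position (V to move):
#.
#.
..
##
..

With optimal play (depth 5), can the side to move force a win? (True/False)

p1 V@[#./#./../##/..]: V01[##/##/../##/..]-1* V11[#./##/.#/##/..]-1
p2 H@[##/##/../##/..]: H20[##/##/##/##/..]+1* H40[##/##/../##/##]+1
p3 V@[##/##/##/##/..] terminal -1; root [#./#./../##/..] d5

V winning at [#./#./../##/..]: False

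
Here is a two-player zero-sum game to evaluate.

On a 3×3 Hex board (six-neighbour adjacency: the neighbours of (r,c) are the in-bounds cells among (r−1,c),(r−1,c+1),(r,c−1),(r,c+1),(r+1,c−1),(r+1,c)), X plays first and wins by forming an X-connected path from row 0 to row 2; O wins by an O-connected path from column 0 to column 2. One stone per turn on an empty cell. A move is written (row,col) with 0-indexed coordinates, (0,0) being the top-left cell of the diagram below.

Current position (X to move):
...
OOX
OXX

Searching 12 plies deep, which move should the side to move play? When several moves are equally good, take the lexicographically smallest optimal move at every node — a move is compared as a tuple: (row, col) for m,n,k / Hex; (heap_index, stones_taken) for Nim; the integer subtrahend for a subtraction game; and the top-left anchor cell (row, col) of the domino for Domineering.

[.../OOX/OXX] X move#1: (0,0):-1/X../OOX/OXX, (0,1):-1/.X./OOX/OXX, (0,2):+1/..X/OOX/OXX*
[..X/OOX/OXX] end (terminal -1, O#2); searched .../OOX/OXX to 12

X's best at [.../OOX/OXX]: (0,2)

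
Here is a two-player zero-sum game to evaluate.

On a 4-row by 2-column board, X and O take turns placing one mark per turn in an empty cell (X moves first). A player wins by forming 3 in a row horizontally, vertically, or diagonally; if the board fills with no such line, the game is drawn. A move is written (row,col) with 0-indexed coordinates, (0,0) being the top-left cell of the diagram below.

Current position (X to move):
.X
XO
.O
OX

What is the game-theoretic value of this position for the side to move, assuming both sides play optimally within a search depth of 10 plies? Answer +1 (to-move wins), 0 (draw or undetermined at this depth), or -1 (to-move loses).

ply 1, X at .X/XO/.O/OX | (0,0)=+0→XX/XO/.O/OX*; (2,0)=+0→.X/XO/XO/OX
ply 2, O at XX/XO/.O/OX | (2,0)=+0→XX/XO/OO/OX*
ply 3: XX/XO/OO/OX is terminal +0 (X); from .X/XO/.O/OX depth 10

value(.X/XO/.O/OX, X) = 0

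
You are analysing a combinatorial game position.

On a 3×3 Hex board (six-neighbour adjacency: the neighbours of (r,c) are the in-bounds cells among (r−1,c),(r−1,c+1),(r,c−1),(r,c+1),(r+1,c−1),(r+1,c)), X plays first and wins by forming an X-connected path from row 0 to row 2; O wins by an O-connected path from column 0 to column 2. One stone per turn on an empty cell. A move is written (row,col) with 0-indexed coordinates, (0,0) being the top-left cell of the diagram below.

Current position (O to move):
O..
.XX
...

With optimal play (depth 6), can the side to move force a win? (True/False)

p1 O@[O../.XX/...]: (0,1)[OO./.XX/...]-1* (0,2)[O.O/.XX/...]-1 (1,0)[O../OXX/...]-1 (2,0)[O../.XX/O..]-1 (2,1)[O../.XX/.O.]-1 (2,2)[O../.XX/..O]-1
p2 X@[OO./.XX/...]: (0,2)[OOX/.XX/...]+1* (1,0)[OO./XXX/...]-1 (2,0)[OO./.XX/X..]-1 (2,1)[OO./.XX/.X.]-1 (2,2)[OO./.XX/..X]-1
p3 O@[OOX/.XX/...]: (1,0)[OOX/OXX/...]-1* (2,0)[OOX/.XX/O..]-1 (2,1)[OOX/.XX/.O.]-1 (2,2)[OOX/.XX/..O]-1
p4 X@[OOX/OXX/...]: (2,0)[OOX/OXX/X..]+1* (2,1)[OOX/OXX/.X.]+1 (2,2)[OOX/OXX/..X]+1
p5 O@[OOX/OXX/X..] terminal -1; root [O../.XX/...] d6

O winning at [O../.XX/...]: False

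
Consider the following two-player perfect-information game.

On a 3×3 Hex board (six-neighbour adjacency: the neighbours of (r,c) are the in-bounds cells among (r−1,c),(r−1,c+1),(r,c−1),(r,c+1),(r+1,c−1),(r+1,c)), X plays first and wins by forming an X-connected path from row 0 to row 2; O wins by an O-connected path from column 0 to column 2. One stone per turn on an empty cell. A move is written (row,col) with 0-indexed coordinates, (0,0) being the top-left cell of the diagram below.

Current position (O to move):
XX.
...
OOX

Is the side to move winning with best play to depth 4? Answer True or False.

O winning at [XX./.../OOX]: True

p1 O@[XX./.../OOX]: (0,2)[XXO/.../OOX]+1* (1,0)[XX./O../OOX]-1 (1,1)[XX./.O./OOX]+1 (1,2)[XX./..O/OOX]+1
p2 X@[XXO/.../OOX]: (1,0)[XXO/X../OOX]-1* (1,1)[XXO/.X./OOX]-1 (1,2)[XXO/..X/OOX]-1
p3 O@[XXO/X../OOX]: (1,1)[XXO/XO./OOX]+1* (1,2)[XXO/X.O/OOX]+1
p4 X@[XXO/XO./OOX] terminal -1; root [XX./.../OOX] d4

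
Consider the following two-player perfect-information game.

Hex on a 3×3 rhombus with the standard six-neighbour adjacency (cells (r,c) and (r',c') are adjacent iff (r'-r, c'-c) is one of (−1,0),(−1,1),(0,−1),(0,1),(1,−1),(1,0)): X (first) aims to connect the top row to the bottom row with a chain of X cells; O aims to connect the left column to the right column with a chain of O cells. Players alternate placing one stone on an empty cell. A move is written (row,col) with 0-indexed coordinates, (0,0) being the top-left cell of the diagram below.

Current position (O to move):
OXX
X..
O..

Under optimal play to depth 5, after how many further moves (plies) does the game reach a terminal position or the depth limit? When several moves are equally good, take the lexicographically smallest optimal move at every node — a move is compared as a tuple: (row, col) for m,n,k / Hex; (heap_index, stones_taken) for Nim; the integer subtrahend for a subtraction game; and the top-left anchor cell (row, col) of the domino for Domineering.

[OXX/X../O..] O move#1: (1,1):-1/OXX/XO./O.., (1,2):+1/OXX/X.O/O..*, (2,1):+1/OXX/X../OO., (2,2):-1/OXX/X../O.O
[OXX/X.O/O..] X move#2: (1,1):-1/OXX/XXO/O..*, (2,1):-1/OXX/X.O/OX., (2,2):-1/OXX/X.O/O.X
[OXX/XXO/O..] O move#3: (2,1):+1/OXX/XXO/OO.*, (2,2):-1/OXX/XXO/O.O
[OXX/XXO/OO.] end (terminal -1, X#4); searched OXX/X../O.. to 5

PV length from [OXX/X../O..]: 3 plies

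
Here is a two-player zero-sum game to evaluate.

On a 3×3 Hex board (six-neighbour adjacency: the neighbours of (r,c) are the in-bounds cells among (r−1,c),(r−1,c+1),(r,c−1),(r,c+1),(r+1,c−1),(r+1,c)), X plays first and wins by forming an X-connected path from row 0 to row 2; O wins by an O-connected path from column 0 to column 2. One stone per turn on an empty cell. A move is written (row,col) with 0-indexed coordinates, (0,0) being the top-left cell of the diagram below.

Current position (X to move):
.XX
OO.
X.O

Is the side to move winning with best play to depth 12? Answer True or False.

ply 1, X at .XX/OO./X.O | (0,0)=-1→XXX/OO./X.O*; (1,2)=-1→.XX/OOX/X.O; (2,1)=-1→.XX/OO./XXO
ply 2, O at XXX/OO./X.O | (1,2)=+1→XXX/OOO/X.O*; (2,1)=+1→XXX/OO./XOO
ply 3: XXX/OOO/X.O is terminal -1 (X); from .XX/OO./X.O depth 12

X winning at [.XX/OO./X.O]: False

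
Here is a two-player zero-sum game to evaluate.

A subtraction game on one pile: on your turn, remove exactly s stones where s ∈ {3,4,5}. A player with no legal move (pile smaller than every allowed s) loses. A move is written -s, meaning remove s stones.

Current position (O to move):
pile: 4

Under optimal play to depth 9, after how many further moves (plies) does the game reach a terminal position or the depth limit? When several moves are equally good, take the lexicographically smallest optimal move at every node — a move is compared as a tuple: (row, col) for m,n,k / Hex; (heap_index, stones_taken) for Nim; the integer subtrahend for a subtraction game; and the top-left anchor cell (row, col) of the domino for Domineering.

PV length from [4]: 1 ply

ply 1, O at 4 | -3=+1→1*; -4=+1→0
ply 2: 1 is terminal -1 (X); from 4 depth 9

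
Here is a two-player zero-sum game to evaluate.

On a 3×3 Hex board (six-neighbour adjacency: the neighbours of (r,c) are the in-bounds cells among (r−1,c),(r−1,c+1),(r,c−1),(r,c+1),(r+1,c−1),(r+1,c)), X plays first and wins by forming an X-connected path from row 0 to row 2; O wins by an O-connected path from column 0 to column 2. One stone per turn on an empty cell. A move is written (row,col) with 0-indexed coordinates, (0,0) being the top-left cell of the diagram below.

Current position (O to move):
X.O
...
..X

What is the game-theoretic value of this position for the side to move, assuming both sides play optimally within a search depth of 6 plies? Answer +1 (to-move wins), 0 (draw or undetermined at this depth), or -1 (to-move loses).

[X.O/.../..X] O move#1: (0,1):-1/XOO/.../..X, (1,0):+1/X.O/O../..X*, (1,1):+1/X.O/.O./..X, (1,2):-1/X.O/..O/..X, (2,0):-1/X.O/.../O.X, (2,1):-1/X.O/.../.OX
[X.O/O../..X] X move#2: (0,1):-1/XXO/O../..X*, (1,1):-1/X.O/OX./..X, (1,2):-1/X.O/O.X/..X, (2,0):-1/X.O/O../X.X, (2,1):-1/X.O/O../.XX
[XXO/O../..X] O move#3: (1,1):+1/XXO/OO./..X*, (1,2):-1/XXO/O.O/..X, (2,0):-1/XXO/O../O.X, (2,1):-1/XXO/O../.OX
[XXO/OO./..X] end (terminal -1, X#4); searched X.O/.../..X to 6

value(X.O/.../..X, O) = +1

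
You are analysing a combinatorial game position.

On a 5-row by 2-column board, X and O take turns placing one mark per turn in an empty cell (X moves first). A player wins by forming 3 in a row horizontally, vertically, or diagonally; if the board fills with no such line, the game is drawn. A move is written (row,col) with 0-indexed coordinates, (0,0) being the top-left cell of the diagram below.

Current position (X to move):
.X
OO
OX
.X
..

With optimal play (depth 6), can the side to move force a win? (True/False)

ply 1, X at .X/OO/OX/.X/.. | (0,0)=-1→XX/OO/OX/.X/..; (3,0)=-1→.X/OO/OX/XX/..; (4,0)=-1→.X/OO/OX/.X/X.; (4,1)=+1→.X/OO/OX/.X/.X*
ply 2: .X/OO/OX/.X/.X is terminal -1 (O); from .X/OO/OX/.X/.. depth 6

X winning at [.X/OO/OX/.X/..]: True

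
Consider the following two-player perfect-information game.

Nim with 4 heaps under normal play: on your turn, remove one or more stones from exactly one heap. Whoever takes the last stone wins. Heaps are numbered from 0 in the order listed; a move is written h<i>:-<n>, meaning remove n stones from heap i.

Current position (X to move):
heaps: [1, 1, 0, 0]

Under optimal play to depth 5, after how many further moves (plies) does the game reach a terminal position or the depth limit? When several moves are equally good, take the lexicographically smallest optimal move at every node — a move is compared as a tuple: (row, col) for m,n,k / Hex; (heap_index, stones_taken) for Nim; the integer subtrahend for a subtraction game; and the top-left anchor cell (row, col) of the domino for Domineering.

p1 X@[(1,1,0,0)]: h0:-1[(0,1,0,0)]-1* h1:-1[(1,0,0,0)]-1
p2 O@[(0,1,0,0)]: h1:-1[(0,0,0,0)]+1*
p3 X@[(0,0,0,0)] terminal -1; root [(1,1,0,0)] d5

PV length from [(1,1,0,0)]: 2 plies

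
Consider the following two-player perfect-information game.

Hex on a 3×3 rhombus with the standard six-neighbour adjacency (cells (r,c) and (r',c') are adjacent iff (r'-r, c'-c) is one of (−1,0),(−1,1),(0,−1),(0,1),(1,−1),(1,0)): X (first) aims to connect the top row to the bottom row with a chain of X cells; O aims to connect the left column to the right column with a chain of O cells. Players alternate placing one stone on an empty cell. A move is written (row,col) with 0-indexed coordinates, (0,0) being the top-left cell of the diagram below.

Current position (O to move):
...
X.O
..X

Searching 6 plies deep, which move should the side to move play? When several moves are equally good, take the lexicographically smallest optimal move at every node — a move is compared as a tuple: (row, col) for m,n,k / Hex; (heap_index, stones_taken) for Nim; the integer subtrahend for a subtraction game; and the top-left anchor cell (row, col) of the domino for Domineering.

ply 1, O at .../X.O/..X | (0,0)=-1→O../X.O/..X; (0,1)=-1→.O./X.O/..X; (0,2)=-1→..O/X.O/..X; (1,1)=-1→.../XOO/..X; (2,0)=+1→.../X.O/O.X*; (2,1)=-1→.../X.O/.OX
ply 2, X at .../X.O/O.X | (0,0)=-1→X../X.O/O.X*; (0,1)=-1→.X./X.O/O.X; (0,2)=-1→..X/X.O/O.X; (1,1)=-1→.../XXO/O.X; (2,1)=-1→.../X.O/OXX
ply 3, O at X../X.O/O.X | (0,1)=+1→XO./X.O/O.X*; (0,2)=+1→X.O/X.O/O.X; (1,1)=+1→X../XOO/O.X; (2,1)=+1→X../X.O/OOX
ply 4, X at XO./X.O/O.X | (0,2)=-1→XOX/X.O/O.X*; (1,1)=-1→XO./XXO/O.X; (2,1)=-1→XO./X.O/OXX
ply 5, O at XOX/X.O/O.X | (1,1)=+1→XOX/XOO/O.X*; (2,1)=+1→XOX/X.O/OOX
ply 6: XOX/XOO/O.X is terminal -1 (X); from .../X.O/..X depth 6

O's best at [.../X.O/..X]: (2,0)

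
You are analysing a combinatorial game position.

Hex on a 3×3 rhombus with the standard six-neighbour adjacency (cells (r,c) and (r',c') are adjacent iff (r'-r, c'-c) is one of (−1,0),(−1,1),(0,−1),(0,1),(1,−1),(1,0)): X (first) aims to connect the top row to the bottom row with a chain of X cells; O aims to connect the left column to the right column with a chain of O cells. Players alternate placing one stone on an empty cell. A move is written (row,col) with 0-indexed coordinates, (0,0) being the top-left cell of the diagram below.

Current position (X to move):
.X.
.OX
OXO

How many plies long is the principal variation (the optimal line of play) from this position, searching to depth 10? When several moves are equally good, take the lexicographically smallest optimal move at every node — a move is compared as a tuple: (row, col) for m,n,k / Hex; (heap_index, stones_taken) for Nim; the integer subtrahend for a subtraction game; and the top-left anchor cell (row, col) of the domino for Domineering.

[.X./.OX/OXO] X move#1: (0,0):-1/XX./.OX/OXO, (0,2):+1/.XX/.OX/OXO*, (1,0):-1/.X./XOX/OXO
[.XX/.OX/OXO] end (terminal -1, O#2); searched .X./.OX/OXO to 10

PV length from [.X./.OX/OXO]: 1 ply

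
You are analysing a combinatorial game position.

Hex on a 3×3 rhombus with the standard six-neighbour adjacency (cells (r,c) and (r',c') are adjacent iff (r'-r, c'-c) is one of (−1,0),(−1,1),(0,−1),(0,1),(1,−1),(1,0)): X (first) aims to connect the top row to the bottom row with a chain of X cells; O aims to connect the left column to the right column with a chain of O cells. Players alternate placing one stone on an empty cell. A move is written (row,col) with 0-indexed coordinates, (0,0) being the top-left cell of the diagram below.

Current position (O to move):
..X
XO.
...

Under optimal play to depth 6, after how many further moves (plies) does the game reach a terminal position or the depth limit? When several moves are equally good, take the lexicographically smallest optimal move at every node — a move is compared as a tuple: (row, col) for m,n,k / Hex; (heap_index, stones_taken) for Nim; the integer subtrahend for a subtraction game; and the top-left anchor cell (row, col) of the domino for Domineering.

[..X/XO./...] O move#1: (0,0):-1/O.X/XO./...*, (0,1):-1/.OX/XO./..., (1,2):-1/..X/XOO/..., (2,0):-1/..X/XO./O.., (2,1):-1/..X/XO./.O., (2,2):-1/..X/XO./..O
[O.X/XO./...] X move#2: (0,1):+1/OXX/XO./...*, (1,2):+1/O.X/XOX/..., (2,0):+1/O.X/XO./X.., (2,1):-1/O.X/XO./.X., (2,2):-1/O.X/XO./..X
[OXX/XO./...] O move#3: (1,2):-1/OXX/XOO/...*, (2,0):-1/OXX/XO./O.., (2,1):-1/OXX/XO./.O., (2,2):-1/OXX/XO./..O
[OXX/XOO/...] X move#4: (2,0):+1/OXX/XOO/X..*, (2,1):-1/OXX/XOO/.X., (2,2):-1/OXX/XOO/..X
[OXX/XOO/X..] end (terminal -1, O#5); searched ..X/XO./... to 6

PV length from [..X/XO./...]: 4 plies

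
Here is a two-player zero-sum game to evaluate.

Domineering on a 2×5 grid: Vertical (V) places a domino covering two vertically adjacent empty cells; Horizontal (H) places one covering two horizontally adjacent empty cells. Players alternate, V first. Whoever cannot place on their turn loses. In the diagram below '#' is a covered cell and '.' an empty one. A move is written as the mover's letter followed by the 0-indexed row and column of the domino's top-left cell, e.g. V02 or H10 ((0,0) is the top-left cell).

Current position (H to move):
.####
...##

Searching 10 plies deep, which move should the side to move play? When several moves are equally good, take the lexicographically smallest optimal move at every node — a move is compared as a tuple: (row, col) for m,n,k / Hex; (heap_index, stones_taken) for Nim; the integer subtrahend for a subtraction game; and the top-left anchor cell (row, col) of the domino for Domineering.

H's best at [.####/...##]: H10

[.####/...##] H move#1: H10:+1/.####/##.##*, H11:-1/.####/.####
[.####/##.##] end (terminal -1, V#2); searched .####/...## to 10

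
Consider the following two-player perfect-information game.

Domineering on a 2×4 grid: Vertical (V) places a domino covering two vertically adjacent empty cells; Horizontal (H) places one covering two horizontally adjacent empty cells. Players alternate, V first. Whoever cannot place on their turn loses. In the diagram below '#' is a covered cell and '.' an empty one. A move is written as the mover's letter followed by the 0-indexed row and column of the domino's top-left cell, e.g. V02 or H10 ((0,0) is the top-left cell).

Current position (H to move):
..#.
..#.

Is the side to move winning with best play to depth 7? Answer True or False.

H winning at [..#./..#.]: True

ply 1, H at ..#./..#. | H00=+1→###./..#.*; H10=+1→..#./###.
ply 2, V at ###./..#. | V03=-1→####/..##*
ply 3, H at ####/..## | H10=+1→####/####*
ply 4: ####/#### is terminal -1 (V); from ..#./..#. depth 7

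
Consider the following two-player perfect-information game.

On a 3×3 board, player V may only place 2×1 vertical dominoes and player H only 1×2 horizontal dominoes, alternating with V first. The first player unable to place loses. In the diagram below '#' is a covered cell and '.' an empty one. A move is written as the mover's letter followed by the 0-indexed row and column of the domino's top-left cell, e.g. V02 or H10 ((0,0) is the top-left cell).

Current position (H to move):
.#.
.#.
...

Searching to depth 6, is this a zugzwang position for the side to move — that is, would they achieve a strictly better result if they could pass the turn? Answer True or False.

zugzwang(.#./.#./..., H) = False

p1 H@[.#./.#./...]: H20[.#./.#./##.]-1* H21[.#./.#./.##]-1
p2 V@[.#./.#./##.]: V00[##./##./##.]+1* V02[.##/.##/##.]+1 V12[.#./.##/###]+1
p3 H@[##./##./##.] terminal -1; root [.#./.#./...] d6
suppose H passes — search the same position with V to move:
pass> p1 V@[.#./.#./...]: V00[##./##./...]+1* V02[.##/.##/...]+1 V10[.#./##./#..]+1 V12[.#./.##/..#]+1
pass> p2 H@[##./##./...]: H20[##./##./##.]-1* H21[##./##./.##]-1
pass> p3 V@[##./##./##.]: V02[###/###/##.]+1* V12[##./###/###]+1
pass> p4 H@[###/###/##.] terminal -1; root [.#./.#./...] d6
for H: play -1, pass -1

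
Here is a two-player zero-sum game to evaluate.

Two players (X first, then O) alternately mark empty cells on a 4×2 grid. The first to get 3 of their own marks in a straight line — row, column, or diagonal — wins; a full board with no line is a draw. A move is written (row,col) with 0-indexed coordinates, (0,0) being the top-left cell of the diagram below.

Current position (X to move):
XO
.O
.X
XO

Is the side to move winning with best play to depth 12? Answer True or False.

p1 X@[XO/.O/.X/XO]: (1,0)[XO/XO/.X/XO]+0* (2,0)[XO/.O/XX/XO]+0
p2 O@[XO/XO/.X/XO]: (2,0)[XO/XO/OX/XO]+0*
p3 X@[XO/XO/OX/XO] terminal +0; root [XO/.O/.X/XO] d12

X winning at [XO/.O/.X/XO]: False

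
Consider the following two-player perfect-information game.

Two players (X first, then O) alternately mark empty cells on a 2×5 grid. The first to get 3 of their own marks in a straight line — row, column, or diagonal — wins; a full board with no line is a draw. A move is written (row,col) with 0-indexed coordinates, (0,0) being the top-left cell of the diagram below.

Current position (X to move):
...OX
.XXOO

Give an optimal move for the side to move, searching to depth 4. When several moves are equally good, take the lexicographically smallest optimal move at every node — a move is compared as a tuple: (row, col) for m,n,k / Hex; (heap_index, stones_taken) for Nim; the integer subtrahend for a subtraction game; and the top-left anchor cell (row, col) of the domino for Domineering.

p1 X@[...OX/.XXOO]: (0,0)[X..OX/.XXOO]+0 (0,1)[.X.OX/.XXOO]+0 (0,2)[..XOX/.XXOO]+0 (1,0)[...OX/XXXOO]+1*
p2 O@[...OX/XXXOO] terminal -1; root [...OX/.XXOO] d4

X's best at [...OX/.XXOO]: (1,0)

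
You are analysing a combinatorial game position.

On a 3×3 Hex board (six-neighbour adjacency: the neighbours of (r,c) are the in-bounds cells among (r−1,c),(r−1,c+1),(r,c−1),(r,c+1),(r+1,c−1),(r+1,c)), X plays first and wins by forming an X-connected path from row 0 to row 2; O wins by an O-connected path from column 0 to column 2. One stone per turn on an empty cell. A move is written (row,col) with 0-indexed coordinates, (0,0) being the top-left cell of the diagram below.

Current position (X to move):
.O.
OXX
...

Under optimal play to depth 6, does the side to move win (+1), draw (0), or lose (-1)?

ply 1, X at .O./OXX/... | (0,0)=-1→XO./OXX/...; (0,2)=+1→.OX/OXX/...*; (2,0)=-1→.O./OXX/X..; (2,1)=-1→.O./OXX/.X.; (2,2)=-1→.O./OXX/..X
ply 2, O at .OX/OXX/... | (0,0)=-1→OOX/OXX/...*; (2,0)=-1→.OX/OXX/O..; (2,1)=-1→.OX/OXX/.O.; (2,2)=-1→.OX/OXX/..O
ply 3, X at OOX/OXX/... | (2,0)=+1→OOX/OXX/X..*; (2,1)=+1→OOX/OXX/.X.; (2,2)=+1→OOX/OXX/..X
ply 4: OOX/OXX/X.. is terminal -1 (O); from .O./OXX/... depth 6

value(.O./OXX/..., X) = +1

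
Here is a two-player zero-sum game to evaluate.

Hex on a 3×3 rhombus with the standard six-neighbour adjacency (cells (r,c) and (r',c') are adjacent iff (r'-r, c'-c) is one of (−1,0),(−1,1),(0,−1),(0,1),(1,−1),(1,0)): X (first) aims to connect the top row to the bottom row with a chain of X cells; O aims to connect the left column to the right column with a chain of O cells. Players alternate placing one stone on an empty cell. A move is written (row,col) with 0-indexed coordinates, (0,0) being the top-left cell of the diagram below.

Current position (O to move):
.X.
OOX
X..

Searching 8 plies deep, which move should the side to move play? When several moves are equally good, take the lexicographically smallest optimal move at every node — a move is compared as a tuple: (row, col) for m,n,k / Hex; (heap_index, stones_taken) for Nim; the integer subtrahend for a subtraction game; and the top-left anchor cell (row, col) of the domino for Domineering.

ply 1, O at .X./OOX/X.. | (0,0)=-1→OX./OOX/X..; (0,2)=+1→.XO/OOX/X..*; (2,1)=+1→.X./OOX/XO.; (2,2)=+1→.X./OOX/X.O
ply 2: .XO/OOX/X.. is terminal -1 (X); from .X./OOX/X.. depth 8

O's best at [.X./OOX/X..]: (0,2)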